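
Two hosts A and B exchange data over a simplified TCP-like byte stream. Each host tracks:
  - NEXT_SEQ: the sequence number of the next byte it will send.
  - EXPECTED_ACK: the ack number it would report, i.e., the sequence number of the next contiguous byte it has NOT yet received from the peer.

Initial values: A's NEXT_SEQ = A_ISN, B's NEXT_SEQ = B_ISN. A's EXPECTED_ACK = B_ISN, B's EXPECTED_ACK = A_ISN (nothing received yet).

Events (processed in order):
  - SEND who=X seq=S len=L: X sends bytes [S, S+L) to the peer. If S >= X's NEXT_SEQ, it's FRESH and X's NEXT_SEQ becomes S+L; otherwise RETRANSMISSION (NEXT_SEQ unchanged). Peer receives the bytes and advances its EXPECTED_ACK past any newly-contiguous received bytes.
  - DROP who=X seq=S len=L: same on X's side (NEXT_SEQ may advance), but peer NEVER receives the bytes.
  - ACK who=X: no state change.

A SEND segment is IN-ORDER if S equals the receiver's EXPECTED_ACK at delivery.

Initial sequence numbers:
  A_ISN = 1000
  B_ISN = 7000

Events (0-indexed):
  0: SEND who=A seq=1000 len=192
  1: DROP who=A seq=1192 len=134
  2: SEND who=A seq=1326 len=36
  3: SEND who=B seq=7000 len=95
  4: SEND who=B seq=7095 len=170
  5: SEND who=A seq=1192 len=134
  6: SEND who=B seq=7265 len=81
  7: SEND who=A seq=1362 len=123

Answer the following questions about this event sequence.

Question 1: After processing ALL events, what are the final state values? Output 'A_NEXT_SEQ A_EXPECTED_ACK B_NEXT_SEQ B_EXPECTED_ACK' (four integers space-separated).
After event 0: A_seq=1192 A_ack=7000 B_seq=7000 B_ack=1192
After event 1: A_seq=1326 A_ack=7000 B_seq=7000 B_ack=1192
After event 2: A_seq=1362 A_ack=7000 B_seq=7000 B_ack=1192
After event 3: A_seq=1362 A_ack=7095 B_seq=7095 B_ack=1192
After event 4: A_seq=1362 A_ack=7265 B_seq=7265 B_ack=1192
After event 5: A_seq=1362 A_ack=7265 B_seq=7265 B_ack=1362
After event 6: A_seq=1362 A_ack=7346 B_seq=7346 B_ack=1362
After event 7: A_seq=1485 A_ack=7346 B_seq=7346 B_ack=1485

Answer: 1485 7346 7346 1485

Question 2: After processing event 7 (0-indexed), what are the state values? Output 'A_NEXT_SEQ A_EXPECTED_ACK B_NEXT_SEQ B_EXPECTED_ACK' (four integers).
After event 0: A_seq=1192 A_ack=7000 B_seq=7000 B_ack=1192
After event 1: A_seq=1326 A_ack=7000 B_seq=7000 B_ack=1192
After event 2: A_seq=1362 A_ack=7000 B_seq=7000 B_ack=1192
After event 3: A_seq=1362 A_ack=7095 B_seq=7095 B_ack=1192
After event 4: A_seq=1362 A_ack=7265 B_seq=7265 B_ack=1192
After event 5: A_seq=1362 A_ack=7265 B_seq=7265 B_ack=1362
After event 6: A_seq=1362 A_ack=7346 B_seq=7346 B_ack=1362
After event 7: A_seq=1485 A_ack=7346 B_seq=7346 B_ack=1485

1485 7346 7346 1485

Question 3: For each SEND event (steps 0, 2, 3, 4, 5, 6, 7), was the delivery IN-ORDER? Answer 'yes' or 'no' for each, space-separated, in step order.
Step 0: SEND seq=1000 -> in-order
Step 2: SEND seq=1326 -> out-of-order
Step 3: SEND seq=7000 -> in-order
Step 4: SEND seq=7095 -> in-order
Step 5: SEND seq=1192 -> in-order
Step 6: SEND seq=7265 -> in-order
Step 7: SEND seq=1362 -> in-order

Answer: yes no yes yes yes yes yes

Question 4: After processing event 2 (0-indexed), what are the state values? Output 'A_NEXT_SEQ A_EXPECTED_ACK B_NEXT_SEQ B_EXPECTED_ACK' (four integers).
After event 0: A_seq=1192 A_ack=7000 B_seq=7000 B_ack=1192
After event 1: A_seq=1326 A_ack=7000 B_seq=7000 B_ack=1192
After event 2: A_seq=1362 A_ack=7000 B_seq=7000 B_ack=1192

1362 7000 7000 1192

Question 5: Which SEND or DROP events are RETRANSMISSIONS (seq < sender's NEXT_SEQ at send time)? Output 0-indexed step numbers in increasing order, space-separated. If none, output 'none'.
Answer: 5

Derivation:
Step 0: SEND seq=1000 -> fresh
Step 1: DROP seq=1192 -> fresh
Step 2: SEND seq=1326 -> fresh
Step 3: SEND seq=7000 -> fresh
Step 4: SEND seq=7095 -> fresh
Step 5: SEND seq=1192 -> retransmit
Step 6: SEND seq=7265 -> fresh
Step 7: SEND seq=1362 -> fresh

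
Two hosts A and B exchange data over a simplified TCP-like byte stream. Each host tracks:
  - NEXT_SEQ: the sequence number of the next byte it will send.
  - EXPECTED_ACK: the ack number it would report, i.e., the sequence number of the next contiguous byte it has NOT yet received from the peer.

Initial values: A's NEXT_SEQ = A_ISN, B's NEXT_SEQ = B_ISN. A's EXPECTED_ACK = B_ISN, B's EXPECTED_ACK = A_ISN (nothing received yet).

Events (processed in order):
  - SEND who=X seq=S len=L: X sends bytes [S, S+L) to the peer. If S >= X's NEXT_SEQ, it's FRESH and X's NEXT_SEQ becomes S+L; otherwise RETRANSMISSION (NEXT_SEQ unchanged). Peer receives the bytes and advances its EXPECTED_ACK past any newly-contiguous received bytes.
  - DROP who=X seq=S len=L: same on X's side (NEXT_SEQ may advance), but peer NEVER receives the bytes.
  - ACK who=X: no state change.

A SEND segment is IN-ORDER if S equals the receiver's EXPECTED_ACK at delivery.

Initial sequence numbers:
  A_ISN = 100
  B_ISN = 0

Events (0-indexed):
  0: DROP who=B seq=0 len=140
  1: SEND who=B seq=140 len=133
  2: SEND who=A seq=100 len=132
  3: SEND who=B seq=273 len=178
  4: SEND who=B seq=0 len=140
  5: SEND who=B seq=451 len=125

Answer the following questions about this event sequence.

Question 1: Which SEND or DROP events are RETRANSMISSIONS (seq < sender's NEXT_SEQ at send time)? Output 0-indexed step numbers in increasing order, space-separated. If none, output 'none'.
Step 0: DROP seq=0 -> fresh
Step 1: SEND seq=140 -> fresh
Step 2: SEND seq=100 -> fresh
Step 3: SEND seq=273 -> fresh
Step 4: SEND seq=0 -> retransmit
Step 5: SEND seq=451 -> fresh

Answer: 4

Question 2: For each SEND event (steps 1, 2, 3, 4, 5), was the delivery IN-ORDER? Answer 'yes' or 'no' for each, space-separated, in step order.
Answer: no yes no yes yes

Derivation:
Step 1: SEND seq=140 -> out-of-order
Step 2: SEND seq=100 -> in-order
Step 3: SEND seq=273 -> out-of-order
Step 4: SEND seq=0 -> in-order
Step 5: SEND seq=451 -> in-order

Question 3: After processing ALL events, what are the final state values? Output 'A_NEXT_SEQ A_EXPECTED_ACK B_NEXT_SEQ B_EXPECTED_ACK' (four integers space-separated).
After event 0: A_seq=100 A_ack=0 B_seq=140 B_ack=100
After event 1: A_seq=100 A_ack=0 B_seq=273 B_ack=100
After event 2: A_seq=232 A_ack=0 B_seq=273 B_ack=232
After event 3: A_seq=232 A_ack=0 B_seq=451 B_ack=232
After event 4: A_seq=232 A_ack=451 B_seq=451 B_ack=232
After event 5: A_seq=232 A_ack=576 B_seq=576 B_ack=232

Answer: 232 576 576 232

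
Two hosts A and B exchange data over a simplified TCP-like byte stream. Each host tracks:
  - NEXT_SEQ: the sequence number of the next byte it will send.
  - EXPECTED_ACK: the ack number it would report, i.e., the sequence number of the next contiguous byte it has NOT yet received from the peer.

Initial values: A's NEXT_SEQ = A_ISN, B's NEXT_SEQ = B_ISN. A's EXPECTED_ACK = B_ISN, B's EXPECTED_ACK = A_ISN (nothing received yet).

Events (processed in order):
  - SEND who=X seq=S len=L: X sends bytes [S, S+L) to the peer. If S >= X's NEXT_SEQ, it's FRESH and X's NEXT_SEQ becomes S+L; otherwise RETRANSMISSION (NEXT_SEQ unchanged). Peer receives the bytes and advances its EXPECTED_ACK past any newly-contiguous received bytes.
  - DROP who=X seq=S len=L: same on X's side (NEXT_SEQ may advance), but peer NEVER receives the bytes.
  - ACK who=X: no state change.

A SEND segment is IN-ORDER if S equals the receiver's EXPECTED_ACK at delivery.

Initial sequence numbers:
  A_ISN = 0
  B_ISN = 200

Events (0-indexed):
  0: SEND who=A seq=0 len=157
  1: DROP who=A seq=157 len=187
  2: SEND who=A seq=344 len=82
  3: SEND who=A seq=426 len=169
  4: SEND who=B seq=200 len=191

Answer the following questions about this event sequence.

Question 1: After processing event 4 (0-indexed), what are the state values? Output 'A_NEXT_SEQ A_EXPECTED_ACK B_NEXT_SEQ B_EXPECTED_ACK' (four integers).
After event 0: A_seq=157 A_ack=200 B_seq=200 B_ack=157
After event 1: A_seq=344 A_ack=200 B_seq=200 B_ack=157
After event 2: A_seq=426 A_ack=200 B_seq=200 B_ack=157
After event 3: A_seq=595 A_ack=200 B_seq=200 B_ack=157
After event 4: A_seq=595 A_ack=391 B_seq=391 B_ack=157

595 391 391 157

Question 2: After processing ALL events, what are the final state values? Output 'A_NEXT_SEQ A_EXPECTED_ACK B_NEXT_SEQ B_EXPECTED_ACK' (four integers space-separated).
After event 0: A_seq=157 A_ack=200 B_seq=200 B_ack=157
After event 1: A_seq=344 A_ack=200 B_seq=200 B_ack=157
After event 2: A_seq=426 A_ack=200 B_seq=200 B_ack=157
After event 3: A_seq=595 A_ack=200 B_seq=200 B_ack=157
After event 4: A_seq=595 A_ack=391 B_seq=391 B_ack=157

Answer: 595 391 391 157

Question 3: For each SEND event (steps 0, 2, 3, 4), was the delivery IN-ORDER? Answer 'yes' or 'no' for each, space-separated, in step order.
Answer: yes no no yes

Derivation:
Step 0: SEND seq=0 -> in-order
Step 2: SEND seq=344 -> out-of-order
Step 3: SEND seq=426 -> out-of-order
Step 4: SEND seq=200 -> in-order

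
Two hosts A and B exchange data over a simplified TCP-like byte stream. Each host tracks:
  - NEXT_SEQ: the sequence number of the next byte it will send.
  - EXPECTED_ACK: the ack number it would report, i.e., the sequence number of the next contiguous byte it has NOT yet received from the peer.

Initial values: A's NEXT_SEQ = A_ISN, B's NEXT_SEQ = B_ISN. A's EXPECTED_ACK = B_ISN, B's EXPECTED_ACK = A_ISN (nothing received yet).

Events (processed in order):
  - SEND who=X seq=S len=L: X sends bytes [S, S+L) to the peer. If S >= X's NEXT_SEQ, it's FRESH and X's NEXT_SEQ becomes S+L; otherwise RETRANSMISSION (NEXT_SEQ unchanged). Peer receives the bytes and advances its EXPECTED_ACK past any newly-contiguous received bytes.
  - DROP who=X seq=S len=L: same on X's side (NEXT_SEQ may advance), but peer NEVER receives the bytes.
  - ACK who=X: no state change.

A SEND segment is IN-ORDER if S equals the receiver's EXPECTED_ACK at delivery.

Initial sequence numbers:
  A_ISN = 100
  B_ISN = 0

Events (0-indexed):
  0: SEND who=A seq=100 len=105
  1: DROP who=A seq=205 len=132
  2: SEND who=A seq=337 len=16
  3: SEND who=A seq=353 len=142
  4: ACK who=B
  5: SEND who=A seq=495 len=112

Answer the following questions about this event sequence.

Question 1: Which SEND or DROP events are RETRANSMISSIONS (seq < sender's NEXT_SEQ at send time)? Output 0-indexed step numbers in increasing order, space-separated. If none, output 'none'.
Answer: none

Derivation:
Step 0: SEND seq=100 -> fresh
Step 1: DROP seq=205 -> fresh
Step 2: SEND seq=337 -> fresh
Step 3: SEND seq=353 -> fresh
Step 5: SEND seq=495 -> fresh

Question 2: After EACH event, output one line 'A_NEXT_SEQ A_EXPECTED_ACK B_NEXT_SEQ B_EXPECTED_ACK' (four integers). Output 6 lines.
205 0 0 205
337 0 0 205
353 0 0 205
495 0 0 205
495 0 0 205
607 0 0 205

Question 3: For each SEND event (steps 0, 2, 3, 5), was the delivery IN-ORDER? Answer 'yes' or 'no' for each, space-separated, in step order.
Answer: yes no no no

Derivation:
Step 0: SEND seq=100 -> in-order
Step 2: SEND seq=337 -> out-of-order
Step 3: SEND seq=353 -> out-of-order
Step 5: SEND seq=495 -> out-of-order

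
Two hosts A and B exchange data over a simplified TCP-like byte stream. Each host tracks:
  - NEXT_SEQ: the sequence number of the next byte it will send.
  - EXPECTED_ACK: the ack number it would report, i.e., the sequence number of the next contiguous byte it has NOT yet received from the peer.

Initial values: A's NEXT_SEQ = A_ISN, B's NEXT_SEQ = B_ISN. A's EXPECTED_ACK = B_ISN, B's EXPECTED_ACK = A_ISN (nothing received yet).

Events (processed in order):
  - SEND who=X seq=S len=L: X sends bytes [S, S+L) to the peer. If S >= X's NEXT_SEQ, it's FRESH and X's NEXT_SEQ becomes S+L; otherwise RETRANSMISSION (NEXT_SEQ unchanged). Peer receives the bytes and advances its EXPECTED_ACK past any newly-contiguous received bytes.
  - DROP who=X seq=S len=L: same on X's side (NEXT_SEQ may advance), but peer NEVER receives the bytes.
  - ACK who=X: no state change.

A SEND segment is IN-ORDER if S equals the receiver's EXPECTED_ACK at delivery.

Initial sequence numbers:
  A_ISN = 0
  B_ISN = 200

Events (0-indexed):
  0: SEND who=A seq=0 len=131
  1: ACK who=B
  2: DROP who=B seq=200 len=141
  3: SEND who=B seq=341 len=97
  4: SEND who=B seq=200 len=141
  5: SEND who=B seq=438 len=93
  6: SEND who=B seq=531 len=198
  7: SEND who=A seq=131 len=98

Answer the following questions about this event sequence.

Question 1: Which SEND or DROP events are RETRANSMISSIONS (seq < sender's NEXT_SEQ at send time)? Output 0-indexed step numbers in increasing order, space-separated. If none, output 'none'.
Answer: 4

Derivation:
Step 0: SEND seq=0 -> fresh
Step 2: DROP seq=200 -> fresh
Step 3: SEND seq=341 -> fresh
Step 4: SEND seq=200 -> retransmit
Step 5: SEND seq=438 -> fresh
Step 6: SEND seq=531 -> fresh
Step 7: SEND seq=131 -> fresh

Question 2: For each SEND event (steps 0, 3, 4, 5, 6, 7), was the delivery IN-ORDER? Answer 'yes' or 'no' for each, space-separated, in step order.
Step 0: SEND seq=0 -> in-order
Step 3: SEND seq=341 -> out-of-order
Step 4: SEND seq=200 -> in-order
Step 5: SEND seq=438 -> in-order
Step 6: SEND seq=531 -> in-order
Step 7: SEND seq=131 -> in-order

Answer: yes no yes yes yes yes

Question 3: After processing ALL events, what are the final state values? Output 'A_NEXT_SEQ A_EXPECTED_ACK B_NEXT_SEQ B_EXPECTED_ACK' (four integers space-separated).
After event 0: A_seq=131 A_ack=200 B_seq=200 B_ack=131
After event 1: A_seq=131 A_ack=200 B_seq=200 B_ack=131
After event 2: A_seq=131 A_ack=200 B_seq=341 B_ack=131
After event 3: A_seq=131 A_ack=200 B_seq=438 B_ack=131
After event 4: A_seq=131 A_ack=438 B_seq=438 B_ack=131
After event 5: A_seq=131 A_ack=531 B_seq=531 B_ack=131
After event 6: A_seq=131 A_ack=729 B_seq=729 B_ack=131
After event 7: A_seq=229 A_ack=729 B_seq=729 B_ack=229

Answer: 229 729 729 229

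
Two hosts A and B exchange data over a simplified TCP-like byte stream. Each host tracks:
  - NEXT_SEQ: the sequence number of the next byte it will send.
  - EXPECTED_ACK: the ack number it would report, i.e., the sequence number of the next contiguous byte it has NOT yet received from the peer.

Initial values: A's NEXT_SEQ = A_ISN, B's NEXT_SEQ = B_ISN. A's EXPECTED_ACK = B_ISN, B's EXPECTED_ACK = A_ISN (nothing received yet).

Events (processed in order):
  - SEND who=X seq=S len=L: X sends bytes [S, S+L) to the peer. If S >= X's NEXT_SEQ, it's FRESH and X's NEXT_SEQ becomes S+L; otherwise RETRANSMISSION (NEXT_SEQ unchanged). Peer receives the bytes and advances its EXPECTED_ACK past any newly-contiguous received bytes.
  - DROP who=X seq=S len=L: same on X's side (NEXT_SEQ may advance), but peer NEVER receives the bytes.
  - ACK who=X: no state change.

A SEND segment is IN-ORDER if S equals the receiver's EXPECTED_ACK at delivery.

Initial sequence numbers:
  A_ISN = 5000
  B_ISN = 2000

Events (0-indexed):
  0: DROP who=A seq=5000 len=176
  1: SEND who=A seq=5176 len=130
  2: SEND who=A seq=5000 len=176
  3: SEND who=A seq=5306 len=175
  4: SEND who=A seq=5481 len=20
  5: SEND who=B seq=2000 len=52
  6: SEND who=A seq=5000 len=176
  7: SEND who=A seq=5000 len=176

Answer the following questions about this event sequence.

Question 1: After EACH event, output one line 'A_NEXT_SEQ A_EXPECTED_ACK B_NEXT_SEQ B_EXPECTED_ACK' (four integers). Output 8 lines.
5176 2000 2000 5000
5306 2000 2000 5000
5306 2000 2000 5306
5481 2000 2000 5481
5501 2000 2000 5501
5501 2052 2052 5501
5501 2052 2052 5501
5501 2052 2052 5501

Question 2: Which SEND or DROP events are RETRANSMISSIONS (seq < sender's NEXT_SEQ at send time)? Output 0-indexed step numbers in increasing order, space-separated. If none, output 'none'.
Answer: 2 6 7

Derivation:
Step 0: DROP seq=5000 -> fresh
Step 1: SEND seq=5176 -> fresh
Step 2: SEND seq=5000 -> retransmit
Step 3: SEND seq=5306 -> fresh
Step 4: SEND seq=5481 -> fresh
Step 5: SEND seq=2000 -> fresh
Step 6: SEND seq=5000 -> retransmit
Step 7: SEND seq=5000 -> retransmit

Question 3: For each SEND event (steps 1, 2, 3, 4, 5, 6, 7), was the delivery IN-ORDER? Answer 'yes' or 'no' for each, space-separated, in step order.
Answer: no yes yes yes yes no no

Derivation:
Step 1: SEND seq=5176 -> out-of-order
Step 2: SEND seq=5000 -> in-order
Step 3: SEND seq=5306 -> in-order
Step 4: SEND seq=5481 -> in-order
Step 5: SEND seq=2000 -> in-order
Step 6: SEND seq=5000 -> out-of-order
Step 7: SEND seq=5000 -> out-of-order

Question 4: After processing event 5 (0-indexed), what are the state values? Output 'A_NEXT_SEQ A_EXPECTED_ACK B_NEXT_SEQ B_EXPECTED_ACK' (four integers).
After event 0: A_seq=5176 A_ack=2000 B_seq=2000 B_ack=5000
After event 1: A_seq=5306 A_ack=2000 B_seq=2000 B_ack=5000
After event 2: A_seq=5306 A_ack=2000 B_seq=2000 B_ack=5306
After event 3: A_seq=5481 A_ack=2000 B_seq=2000 B_ack=5481
After event 4: A_seq=5501 A_ack=2000 B_seq=2000 B_ack=5501
After event 5: A_seq=5501 A_ack=2052 B_seq=2052 B_ack=5501

5501 2052 2052 5501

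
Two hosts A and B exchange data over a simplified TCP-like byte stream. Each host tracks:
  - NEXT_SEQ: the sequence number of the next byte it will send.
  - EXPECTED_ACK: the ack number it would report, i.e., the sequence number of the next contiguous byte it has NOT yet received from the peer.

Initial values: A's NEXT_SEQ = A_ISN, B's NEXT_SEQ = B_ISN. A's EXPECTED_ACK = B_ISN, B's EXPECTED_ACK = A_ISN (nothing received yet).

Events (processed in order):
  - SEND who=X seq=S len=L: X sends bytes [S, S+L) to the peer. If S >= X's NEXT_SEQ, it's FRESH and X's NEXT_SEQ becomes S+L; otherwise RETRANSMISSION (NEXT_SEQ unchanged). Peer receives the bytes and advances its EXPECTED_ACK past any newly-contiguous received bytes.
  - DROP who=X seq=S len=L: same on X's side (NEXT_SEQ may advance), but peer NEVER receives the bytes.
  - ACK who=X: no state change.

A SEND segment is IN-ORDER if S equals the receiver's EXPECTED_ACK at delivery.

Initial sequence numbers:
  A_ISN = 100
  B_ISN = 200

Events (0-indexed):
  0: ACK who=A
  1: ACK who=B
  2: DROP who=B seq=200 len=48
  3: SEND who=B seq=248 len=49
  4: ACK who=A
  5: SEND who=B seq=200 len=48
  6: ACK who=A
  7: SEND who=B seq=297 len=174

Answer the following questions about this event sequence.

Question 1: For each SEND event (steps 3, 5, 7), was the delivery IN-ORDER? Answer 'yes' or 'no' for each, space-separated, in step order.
Answer: no yes yes

Derivation:
Step 3: SEND seq=248 -> out-of-order
Step 5: SEND seq=200 -> in-order
Step 7: SEND seq=297 -> in-order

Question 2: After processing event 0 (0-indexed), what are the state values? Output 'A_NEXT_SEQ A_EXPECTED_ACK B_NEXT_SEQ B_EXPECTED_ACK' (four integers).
After event 0: A_seq=100 A_ack=200 B_seq=200 B_ack=100

100 200 200 100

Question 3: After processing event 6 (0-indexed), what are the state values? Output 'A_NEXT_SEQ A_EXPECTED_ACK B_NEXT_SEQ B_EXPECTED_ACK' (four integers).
After event 0: A_seq=100 A_ack=200 B_seq=200 B_ack=100
After event 1: A_seq=100 A_ack=200 B_seq=200 B_ack=100
After event 2: A_seq=100 A_ack=200 B_seq=248 B_ack=100
After event 3: A_seq=100 A_ack=200 B_seq=297 B_ack=100
After event 4: A_seq=100 A_ack=200 B_seq=297 B_ack=100
After event 5: A_seq=100 A_ack=297 B_seq=297 B_ack=100
After event 6: A_seq=100 A_ack=297 B_seq=297 B_ack=100

100 297 297 100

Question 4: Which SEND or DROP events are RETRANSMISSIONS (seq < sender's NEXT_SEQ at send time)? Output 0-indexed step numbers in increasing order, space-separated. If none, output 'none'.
Step 2: DROP seq=200 -> fresh
Step 3: SEND seq=248 -> fresh
Step 5: SEND seq=200 -> retransmit
Step 7: SEND seq=297 -> fresh

Answer: 5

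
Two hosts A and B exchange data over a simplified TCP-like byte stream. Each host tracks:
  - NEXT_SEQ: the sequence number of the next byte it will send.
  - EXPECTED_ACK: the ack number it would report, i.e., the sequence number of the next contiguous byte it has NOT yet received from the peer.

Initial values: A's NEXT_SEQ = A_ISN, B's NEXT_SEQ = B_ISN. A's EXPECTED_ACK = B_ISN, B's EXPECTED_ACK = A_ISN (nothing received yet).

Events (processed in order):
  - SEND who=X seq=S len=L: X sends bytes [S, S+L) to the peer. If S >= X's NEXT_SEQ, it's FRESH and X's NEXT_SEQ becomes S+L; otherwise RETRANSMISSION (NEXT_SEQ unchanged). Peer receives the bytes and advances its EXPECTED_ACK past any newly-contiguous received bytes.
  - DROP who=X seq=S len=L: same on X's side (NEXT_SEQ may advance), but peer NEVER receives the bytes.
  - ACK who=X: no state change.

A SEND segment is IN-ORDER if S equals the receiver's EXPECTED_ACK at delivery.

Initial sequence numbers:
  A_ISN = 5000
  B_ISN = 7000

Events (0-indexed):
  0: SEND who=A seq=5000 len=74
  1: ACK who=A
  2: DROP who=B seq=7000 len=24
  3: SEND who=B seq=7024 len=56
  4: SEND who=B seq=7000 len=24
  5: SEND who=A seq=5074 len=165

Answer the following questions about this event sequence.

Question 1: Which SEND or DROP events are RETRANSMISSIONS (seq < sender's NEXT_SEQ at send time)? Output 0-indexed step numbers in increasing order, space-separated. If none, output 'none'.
Answer: 4

Derivation:
Step 0: SEND seq=5000 -> fresh
Step 2: DROP seq=7000 -> fresh
Step 3: SEND seq=7024 -> fresh
Step 4: SEND seq=7000 -> retransmit
Step 5: SEND seq=5074 -> fresh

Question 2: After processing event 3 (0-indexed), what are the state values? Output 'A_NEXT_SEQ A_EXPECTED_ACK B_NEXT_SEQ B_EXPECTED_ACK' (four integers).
After event 0: A_seq=5074 A_ack=7000 B_seq=7000 B_ack=5074
After event 1: A_seq=5074 A_ack=7000 B_seq=7000 B_ack=5074
After event 2: A_seq=5074 A_ack=7000 B_seq=7024 B_ack=5074
After event 3: A_seq=5074 A_ack=7000 B_seq=7080 B_ack=5074

5074 7000 7080 5074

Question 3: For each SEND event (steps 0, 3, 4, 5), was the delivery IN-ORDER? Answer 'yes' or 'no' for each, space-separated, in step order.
Answer: yes no yes yes

Derivation:
Step 0: SEND seq=5000 -> in-order
Step 3: SEND seq=7024 -> out-of-order
Step 4: SEND seq=7000 -> in-order
Step 5: SEND seq=5074 -> in-order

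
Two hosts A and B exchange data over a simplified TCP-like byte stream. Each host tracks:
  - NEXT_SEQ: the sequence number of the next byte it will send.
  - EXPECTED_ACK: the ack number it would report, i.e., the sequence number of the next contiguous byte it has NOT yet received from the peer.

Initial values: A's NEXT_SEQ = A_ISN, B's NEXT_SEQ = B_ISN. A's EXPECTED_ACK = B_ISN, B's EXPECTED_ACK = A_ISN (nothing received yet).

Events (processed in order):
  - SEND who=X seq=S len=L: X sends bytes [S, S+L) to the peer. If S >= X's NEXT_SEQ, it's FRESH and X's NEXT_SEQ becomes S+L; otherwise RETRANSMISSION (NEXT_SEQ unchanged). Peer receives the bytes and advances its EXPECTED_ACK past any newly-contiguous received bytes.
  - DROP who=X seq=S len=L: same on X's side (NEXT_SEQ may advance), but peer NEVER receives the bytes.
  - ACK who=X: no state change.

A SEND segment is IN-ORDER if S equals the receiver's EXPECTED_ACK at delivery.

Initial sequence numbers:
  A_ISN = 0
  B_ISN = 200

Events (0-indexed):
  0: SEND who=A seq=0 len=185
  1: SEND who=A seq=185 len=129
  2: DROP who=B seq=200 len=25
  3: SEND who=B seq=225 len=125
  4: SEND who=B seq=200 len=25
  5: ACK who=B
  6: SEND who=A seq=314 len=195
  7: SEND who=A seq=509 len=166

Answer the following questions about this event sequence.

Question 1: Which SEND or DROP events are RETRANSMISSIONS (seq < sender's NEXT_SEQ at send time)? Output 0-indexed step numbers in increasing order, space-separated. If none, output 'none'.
Answer: 4

Derivation:
Step 0: SEND seq=0 -> fresh
Step 1: SEND seq=185 -> fresh
Step 2: DROP seq=200 -> fresh
Step 3: SEND seq=225 -> fresh
Step 4: SEND seq=200 -> retransmit
Step 6: SEND seq=314 -> fresh
Step 7: SEND seq=509 -> fresh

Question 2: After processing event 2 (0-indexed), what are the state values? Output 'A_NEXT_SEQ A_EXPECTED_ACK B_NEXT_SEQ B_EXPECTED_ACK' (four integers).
After event 0: A_seq=185 A_ack=200 B_seq=200 B_ack=185
After event 1: A_seq=314 A_ack=200 B_seq=200 B_ack=314
After event 2: A_seq=314 A_ack=200 B_seq=225 B_ack=314

314 200 225 314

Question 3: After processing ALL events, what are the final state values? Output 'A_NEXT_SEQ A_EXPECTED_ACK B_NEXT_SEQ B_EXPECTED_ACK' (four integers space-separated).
Answer: 675 350 350 675

Derivation:
After event 0: A_seq=185 A_ack=200 B_seq=200 B_ack=185
After event 1: A_seq=314 A_ack=200 B_seq=200 B_ack=314
After event 2: A_seq=314 A_ack=200 B_seq=225 B_ack=314
After event 3: A_seq=314 A_ack=200 B_seq=350 B_ack=314
After event 4: A_seq=314 A_ack=350 B_seq=350 B_ack=314
After event 5: A_seq=314 A_ack=350 B_seq=350 B_ack=314
After event 6: A_seq=509 A_ack=350 B_seq=350 B_ack=509
After event 7: A_seq=675 A_ack=350 B_seq=350 B_ack=675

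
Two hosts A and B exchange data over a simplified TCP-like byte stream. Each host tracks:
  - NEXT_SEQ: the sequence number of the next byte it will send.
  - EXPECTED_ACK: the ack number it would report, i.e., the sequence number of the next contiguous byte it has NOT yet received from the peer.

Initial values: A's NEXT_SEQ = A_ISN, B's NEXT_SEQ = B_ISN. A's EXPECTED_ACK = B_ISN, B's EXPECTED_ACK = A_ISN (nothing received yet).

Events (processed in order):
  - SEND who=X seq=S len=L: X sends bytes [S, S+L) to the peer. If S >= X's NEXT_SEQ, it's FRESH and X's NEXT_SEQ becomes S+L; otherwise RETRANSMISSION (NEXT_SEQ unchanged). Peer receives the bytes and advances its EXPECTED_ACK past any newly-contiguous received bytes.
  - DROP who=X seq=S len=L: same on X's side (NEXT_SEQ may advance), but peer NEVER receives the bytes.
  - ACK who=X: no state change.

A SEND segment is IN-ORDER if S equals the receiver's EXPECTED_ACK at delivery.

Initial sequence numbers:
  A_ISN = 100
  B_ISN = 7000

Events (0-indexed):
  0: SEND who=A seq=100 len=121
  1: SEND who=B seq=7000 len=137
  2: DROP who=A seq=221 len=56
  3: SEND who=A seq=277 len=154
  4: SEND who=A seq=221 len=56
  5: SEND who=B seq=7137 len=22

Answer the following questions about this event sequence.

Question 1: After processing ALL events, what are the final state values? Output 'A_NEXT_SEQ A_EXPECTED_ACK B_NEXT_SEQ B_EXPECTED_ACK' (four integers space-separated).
After event 0: A_seq=221 A_ack=7000 B_seq=7000 B_ack=221
After event 1: A_seq=221 A_ack=7137 B_seq=7137 B_ack=221
After event 2: A_seq=277 A_ack=7137 B_seq=7137 B_ack=221
After event 3: A_seq=431 A_ack=7137 B_seq=7137 B_ack=221
After event 4: A_seq=431 A_ack=7137 B_seq=7137 B_ack=431
After event 5: A_seq=431 A_ack=7159 B_seq=7159 B_ack=431

Answer: 431 7159 7159 431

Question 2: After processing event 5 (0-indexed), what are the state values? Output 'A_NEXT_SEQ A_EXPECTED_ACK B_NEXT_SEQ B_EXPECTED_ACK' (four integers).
After event 0: A_seq=221 A_ack=7000 B_seq=7000 B_ack=221
After event 1: A_seq=221 A_ack=7137 B_seq=7137 B_ack=221
After event 2: A_seq=277 A_ack=7137 B_seq=7137 B_ack=221
After event 3: A_seq=431 A_ack=7137 B_seq=7137 B_ack=221
After event 4: A_seq=431 A_ack=7137 B_seq=7137 B_ack=431
After event 5: A_seq=431 A_ack=7159 B_seq=7159 B_ack=431

431 7159 7159 431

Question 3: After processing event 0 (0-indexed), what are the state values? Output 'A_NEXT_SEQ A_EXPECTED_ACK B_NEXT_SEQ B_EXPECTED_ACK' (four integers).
After event 0: A_seq=221 A_ack=7000 B_seq=7000 B_ack=221

221 7000 7000 221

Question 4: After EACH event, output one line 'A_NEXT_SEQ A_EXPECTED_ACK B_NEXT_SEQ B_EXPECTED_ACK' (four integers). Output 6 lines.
221 7000 7000 221
221 7137 7137 221
277 7137 7137 221
431 7137 7137 221
431 7137 7137 431
431 7159 7159 431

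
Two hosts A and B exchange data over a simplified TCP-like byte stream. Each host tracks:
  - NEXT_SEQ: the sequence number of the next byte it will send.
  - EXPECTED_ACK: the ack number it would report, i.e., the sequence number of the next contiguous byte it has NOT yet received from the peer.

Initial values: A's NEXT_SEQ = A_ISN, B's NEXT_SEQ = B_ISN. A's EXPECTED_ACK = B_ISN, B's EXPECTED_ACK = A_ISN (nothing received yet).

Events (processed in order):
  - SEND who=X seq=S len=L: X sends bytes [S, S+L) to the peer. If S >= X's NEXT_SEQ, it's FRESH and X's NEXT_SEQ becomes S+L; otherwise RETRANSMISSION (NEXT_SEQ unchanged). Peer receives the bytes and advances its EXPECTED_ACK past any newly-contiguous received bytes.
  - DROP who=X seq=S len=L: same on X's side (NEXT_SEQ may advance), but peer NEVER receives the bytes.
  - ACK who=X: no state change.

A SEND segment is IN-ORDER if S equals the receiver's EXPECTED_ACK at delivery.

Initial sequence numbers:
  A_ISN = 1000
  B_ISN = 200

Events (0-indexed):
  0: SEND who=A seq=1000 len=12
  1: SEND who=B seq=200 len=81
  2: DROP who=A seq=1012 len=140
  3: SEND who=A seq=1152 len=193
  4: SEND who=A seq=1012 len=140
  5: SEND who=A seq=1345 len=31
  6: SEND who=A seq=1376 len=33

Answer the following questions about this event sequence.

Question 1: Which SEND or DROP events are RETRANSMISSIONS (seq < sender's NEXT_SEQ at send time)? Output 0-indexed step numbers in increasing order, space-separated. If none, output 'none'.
Step 0: SEND seq=1000 -> fresh
Step 1: SEND seq=200 -> fresh
Step 2: DROP seq=1012 -> fresh
Step 3: SEND seq=1152 -> fresh
Step 4: SEND seq=1012 -> retransmit
Step 5: SEND seq=1345 -> fresh
Step 6: SEND seq=1376 -> fresh

Answer: 4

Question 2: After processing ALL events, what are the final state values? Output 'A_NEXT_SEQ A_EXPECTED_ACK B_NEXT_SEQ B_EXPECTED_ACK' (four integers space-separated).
After event 0: A_seq=1012 A_ack=200 B_seq=200 B_ack=1012
After event 1: A_seq=1012 A_ack=281 B_seq=281 B_ack=1012
After event 2: A_seq=1152 A_ack=281 B_seq=281 B_ack=1012
After event 3: A_seq=1345 A_ack=281 B_seq=281 B_ack=1012
After event 4: A_seq=1345 A_ack=281 B_seq=281 B_ack=1345
After event 5: A_seq=1376 A_ack=281 B_seq=281 B_ack=1376
After event 6: A_seq=1409 A_ack=281 B_seq=281 B_ack=1409

Answer: 1409 281 281 1409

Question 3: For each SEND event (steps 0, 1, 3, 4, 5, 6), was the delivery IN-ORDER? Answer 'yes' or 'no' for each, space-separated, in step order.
Step 0: SEND seq=1000 -> in-order
Step 1: SEND seq=200 -> in-order
Step 3: SEND seq=1152 -> out-of-order
Step 4: SEND seq=1012 -> in-order
Step 5: SEND seq=1345 -> in-order
Step 6: SEND seq=1376 -> in-order

Answer: yes yes no yes yes yes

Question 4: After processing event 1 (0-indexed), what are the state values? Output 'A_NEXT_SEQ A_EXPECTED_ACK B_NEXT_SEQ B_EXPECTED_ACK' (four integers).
After event 0: A_seq=1012 A_ack=200 B_seq=200 B_ack=1012
After event 1: A_seq=1012 A_ack=281 B_seq=281 B_ack=1012

1012 281 281 1012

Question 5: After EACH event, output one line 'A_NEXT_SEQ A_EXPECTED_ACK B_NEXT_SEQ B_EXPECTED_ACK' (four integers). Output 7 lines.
1012 200 200 1012
1012 281 281 1012
1152 281 281 1012
1345 281 281 1012
1345 281 281 1345
1376 281 281 1376
1409 281 281 1409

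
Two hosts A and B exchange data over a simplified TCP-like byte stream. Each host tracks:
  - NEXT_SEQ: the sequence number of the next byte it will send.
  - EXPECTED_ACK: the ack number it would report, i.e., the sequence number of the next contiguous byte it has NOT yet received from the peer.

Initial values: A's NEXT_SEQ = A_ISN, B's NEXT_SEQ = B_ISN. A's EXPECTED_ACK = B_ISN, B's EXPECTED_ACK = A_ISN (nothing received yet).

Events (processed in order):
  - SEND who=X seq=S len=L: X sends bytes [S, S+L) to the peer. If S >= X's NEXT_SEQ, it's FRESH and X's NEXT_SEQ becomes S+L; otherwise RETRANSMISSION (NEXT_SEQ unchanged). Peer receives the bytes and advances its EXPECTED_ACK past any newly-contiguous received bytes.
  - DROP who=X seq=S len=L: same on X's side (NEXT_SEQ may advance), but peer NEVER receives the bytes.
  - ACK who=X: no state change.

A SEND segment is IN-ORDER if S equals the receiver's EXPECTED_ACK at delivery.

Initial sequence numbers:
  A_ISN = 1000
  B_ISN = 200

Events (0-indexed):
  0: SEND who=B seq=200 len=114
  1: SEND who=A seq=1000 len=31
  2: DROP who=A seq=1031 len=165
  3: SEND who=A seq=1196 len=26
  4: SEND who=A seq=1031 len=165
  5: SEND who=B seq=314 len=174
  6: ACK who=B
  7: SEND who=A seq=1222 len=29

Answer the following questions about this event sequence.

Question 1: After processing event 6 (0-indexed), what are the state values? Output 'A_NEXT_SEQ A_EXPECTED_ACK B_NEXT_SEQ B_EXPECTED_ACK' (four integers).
After event 0: A_seq=1000 A_ack=314 B_seq=314 B_ack=1000
After event 1: A_seq=1031 A_ack=314 B_seq=314 B_ack=1031
After event 2: A_seq=1196 A_ack=314 B_seq=314 B_ack=1031
After event 3: A_seq=1222 A_ack=314 B_seq=314 B_ack=1031
After event 4: A_seq=1222 A_ack=314 B_seq=314 B_ack=1222
After event 5: A_seq=1222 A_ack=488 B_seq=488 B_ack=1222
After event 6: A_seq=1222 A_ack=488 B_seq=488 B_ack=1222

1222 488 488 1222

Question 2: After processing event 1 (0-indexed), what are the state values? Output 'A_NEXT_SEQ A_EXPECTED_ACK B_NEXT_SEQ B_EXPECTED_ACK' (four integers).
After event 0: A_seq=1000 A_ack=314 B_seq=314 B_ack=1000
After event 1: A_seq=1031 A_ack=314 B_seq=314 B_ack=1031

1031 314 314 1031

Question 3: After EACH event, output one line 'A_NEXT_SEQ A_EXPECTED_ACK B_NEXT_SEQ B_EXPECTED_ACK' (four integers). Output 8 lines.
1000 314 314 1000
1031 314 314 1031
1196 314 314 1031
1222 314 314 1031
1222 314 314 1222
1222 488 488 1222
1222 488 488 1222
1251 488 488 1251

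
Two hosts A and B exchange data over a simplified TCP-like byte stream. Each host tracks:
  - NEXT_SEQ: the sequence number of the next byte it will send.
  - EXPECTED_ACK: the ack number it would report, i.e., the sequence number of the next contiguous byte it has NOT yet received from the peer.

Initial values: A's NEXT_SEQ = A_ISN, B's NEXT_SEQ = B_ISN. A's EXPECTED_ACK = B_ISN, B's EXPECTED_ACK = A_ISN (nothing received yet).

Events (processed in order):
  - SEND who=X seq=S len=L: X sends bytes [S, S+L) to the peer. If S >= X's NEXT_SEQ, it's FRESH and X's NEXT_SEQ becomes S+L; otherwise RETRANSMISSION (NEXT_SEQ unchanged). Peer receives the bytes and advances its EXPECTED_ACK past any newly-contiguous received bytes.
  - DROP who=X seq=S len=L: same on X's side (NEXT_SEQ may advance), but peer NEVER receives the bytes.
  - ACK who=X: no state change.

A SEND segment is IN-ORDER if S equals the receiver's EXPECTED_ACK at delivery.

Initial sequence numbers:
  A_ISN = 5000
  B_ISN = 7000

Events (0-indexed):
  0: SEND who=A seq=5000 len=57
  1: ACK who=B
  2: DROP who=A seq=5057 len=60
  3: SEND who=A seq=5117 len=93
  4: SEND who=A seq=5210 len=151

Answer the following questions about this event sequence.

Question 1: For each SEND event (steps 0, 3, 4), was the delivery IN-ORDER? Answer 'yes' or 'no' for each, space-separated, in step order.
Step 0: SEND seq=5000 -> in-order
Step 3: SEND seq=5117 -> out-of-order
Step 4: SEND seq=5210 -> out-of-order

Answer: yes no no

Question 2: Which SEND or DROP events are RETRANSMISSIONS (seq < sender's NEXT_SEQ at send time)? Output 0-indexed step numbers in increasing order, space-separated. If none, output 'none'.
Answer: none

Derivation:
Step 0: SEND seq=5000 -> fresh
Step 2: DROP seq=5057 -> fresh
Step 3: SEND seq=5117 -> fresh
Step 4: SEND seq=5210 -> fresh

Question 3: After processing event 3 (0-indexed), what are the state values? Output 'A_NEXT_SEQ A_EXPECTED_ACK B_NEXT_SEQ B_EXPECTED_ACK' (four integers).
After event 0: A_seq=5057 A_ack=7000 B_seq=7000 B_ack=5057
After event 1: A_seq=5057 A_ack=7000 B_seq=7000 B_ack=5057
After event 2: A_seq=5117 A_ack=7000 B_seq=7000 B_ack=5057
After event 3: A_seq=5210 A_ack=7000 B_seq=7000 B_ack=5057

5210 7000 7000 5057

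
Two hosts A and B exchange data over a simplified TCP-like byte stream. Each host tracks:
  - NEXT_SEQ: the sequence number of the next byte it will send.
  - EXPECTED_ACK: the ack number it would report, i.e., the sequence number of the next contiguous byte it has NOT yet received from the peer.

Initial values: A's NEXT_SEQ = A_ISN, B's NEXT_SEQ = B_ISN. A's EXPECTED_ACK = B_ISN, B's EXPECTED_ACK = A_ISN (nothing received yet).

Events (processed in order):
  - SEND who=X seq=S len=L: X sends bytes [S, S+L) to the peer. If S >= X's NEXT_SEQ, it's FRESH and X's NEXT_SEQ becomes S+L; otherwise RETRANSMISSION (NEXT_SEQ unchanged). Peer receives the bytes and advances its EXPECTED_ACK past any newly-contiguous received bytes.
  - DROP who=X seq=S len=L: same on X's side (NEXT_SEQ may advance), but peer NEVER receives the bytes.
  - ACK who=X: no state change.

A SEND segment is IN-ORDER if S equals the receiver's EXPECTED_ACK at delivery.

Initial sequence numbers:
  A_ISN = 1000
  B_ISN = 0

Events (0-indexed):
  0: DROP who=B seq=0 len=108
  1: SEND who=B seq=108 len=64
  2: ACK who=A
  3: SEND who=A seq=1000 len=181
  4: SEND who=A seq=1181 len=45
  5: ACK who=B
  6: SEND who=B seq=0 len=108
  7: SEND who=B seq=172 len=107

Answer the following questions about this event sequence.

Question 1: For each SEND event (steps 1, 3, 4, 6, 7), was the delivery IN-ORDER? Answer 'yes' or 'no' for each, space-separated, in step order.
Step 1: SEND seq=108 -> out-of-order
Step 3: SEND seq=1000 -> in-order
Step 4: SEND seq=1181 -> in-order
Step 6: SEND seq=0 -> in-order
Step 7: SEND seq=172 -> in-order

Answer: no yes yes yes yes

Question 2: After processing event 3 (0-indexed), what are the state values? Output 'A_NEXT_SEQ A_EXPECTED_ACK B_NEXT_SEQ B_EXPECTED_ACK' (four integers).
After event 0: A_seq=1000 A_ack=0 B_seq=108 B_ack=1000
After event 1: A_seq=1000 A_ack=0 B_seq=172 B_ack=1000
After event 2: A_seq=1000 A_ack=0 B_seq=172 B_ack=1000
After event 3: A_seq=1181 A_ack=0 B_seq=172 B_ack=1181

1181 0 172 1181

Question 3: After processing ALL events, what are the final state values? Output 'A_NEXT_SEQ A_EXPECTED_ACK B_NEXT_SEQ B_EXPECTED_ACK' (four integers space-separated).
Answer: 1226 279 279 1226

Derivation:
After event 0: A_seq=1000 A_ack=0 B_seq=108 B_ack=1000
After event 1: A_seq=1000 A_ack=0 B_seq=172 B_ack=1000
After event 2: A_seq=1000 A_ack=0 B_seq=172 B_ack=1000
After event 3: A_seq=1181 A_ack=0 B_seq=172 B_ack=1181
After event 4: A_seq=1226 A_ack=0 B_seq=172 B_ack=1226
After event 5: A_seq=1226 A_ack=0 B_seq=172 B_ack=1226
After event 6: A_seq=1226 A_ack=172 B_seq=172 B_ack=1226
After event 7: A_seq=1226 A_ack=279 B_seq=279 B_ack=1226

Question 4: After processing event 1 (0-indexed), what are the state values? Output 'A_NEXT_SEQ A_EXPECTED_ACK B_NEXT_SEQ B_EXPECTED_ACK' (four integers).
After event 0: A_seq=1000 A_ack=0 B_seq=108 B_ack=1000
After event 1: A_seq=1000 A_ack=0 B_seq=172 B_ack=1000

1000 0 172 1000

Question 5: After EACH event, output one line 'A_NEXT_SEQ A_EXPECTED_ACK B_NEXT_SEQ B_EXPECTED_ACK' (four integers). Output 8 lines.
1000 0 108 1000
1000 0 172 1000
1000 0 172 1000
1181 0 172 1181
1226 0 172 1226
1226 0 172 1226
1226 172 172 1226
1226 279 279 1226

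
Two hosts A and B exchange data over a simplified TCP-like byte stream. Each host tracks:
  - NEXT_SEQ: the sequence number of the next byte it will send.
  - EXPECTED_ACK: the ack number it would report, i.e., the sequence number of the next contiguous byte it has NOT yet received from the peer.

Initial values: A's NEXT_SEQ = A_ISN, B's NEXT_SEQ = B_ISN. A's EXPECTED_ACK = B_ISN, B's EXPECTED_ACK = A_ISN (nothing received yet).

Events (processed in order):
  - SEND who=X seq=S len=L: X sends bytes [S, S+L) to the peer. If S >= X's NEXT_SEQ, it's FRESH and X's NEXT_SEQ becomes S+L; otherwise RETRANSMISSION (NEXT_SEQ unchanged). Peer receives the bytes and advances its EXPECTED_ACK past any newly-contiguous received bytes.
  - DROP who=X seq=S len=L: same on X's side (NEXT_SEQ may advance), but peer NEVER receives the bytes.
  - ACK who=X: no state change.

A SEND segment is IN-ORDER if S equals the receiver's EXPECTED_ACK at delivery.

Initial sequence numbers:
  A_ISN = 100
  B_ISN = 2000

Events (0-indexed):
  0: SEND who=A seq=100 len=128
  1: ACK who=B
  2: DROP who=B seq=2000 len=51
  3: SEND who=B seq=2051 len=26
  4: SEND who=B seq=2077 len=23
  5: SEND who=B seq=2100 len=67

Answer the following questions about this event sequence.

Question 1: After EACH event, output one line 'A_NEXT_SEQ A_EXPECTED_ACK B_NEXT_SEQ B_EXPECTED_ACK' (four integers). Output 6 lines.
228 2000 2000 228
228 2000 2000 228
228 2000 2051 228
228 2000 2077 228
228 2000 2100 228
228 2000 2167 228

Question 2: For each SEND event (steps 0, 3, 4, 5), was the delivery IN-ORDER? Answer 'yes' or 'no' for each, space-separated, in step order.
Step 0: SEND seq=100 -> in-order
Step 3: SEND seq=2051 -> out-of-order
Step 4: SEND seq=2077 -> out-of-order
Step 5: SEND seq=2100 -> out-of-order

Answer: yes no no no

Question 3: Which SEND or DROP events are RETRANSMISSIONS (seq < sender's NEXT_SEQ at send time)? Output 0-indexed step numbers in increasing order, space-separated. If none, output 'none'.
Step 0: SEND seq=100 -> fresh
Step 2: DROP seq=2000 -> fresh
Step 3: SEND seq=2051 -> fresh
Step 4: SEND seq=2077 -> fresh
Step 5: SEND seq=2100 -> fresh

Answer: none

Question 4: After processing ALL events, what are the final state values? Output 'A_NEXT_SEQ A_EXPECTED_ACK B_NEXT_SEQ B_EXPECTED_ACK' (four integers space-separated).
After event 0: A_seq=228 A_ack=2000 B_seq=2000 B_ack=228
After event 1: A_seq=228 A_ack=2000 B_seq=2000 B_ack=228
After event 2: A_seq=228 A_ack=2000 B_seq=2051 B_ack=228
After event 3: A_seq=228 A_ack=2000 B_seq=2077 B_ack=228
After event 4: A_seq=228 A_ack=2000 B_seq=2100 B_ack=228
After event 5: A_seq=228 A_ack=2000 B_seq=2167 B_ack=228

Answer: 228 2000 2167 228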